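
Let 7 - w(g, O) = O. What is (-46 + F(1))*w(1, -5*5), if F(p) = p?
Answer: -1440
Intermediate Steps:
w(g, O) = 7 - O
(-46 + F(1))*w(1, -5*5) = (-46 + 1)*(7 - (-5)*5) = -45*(7 - 1*(-25)) = -45*(7 + 25) = -45*32 = -1440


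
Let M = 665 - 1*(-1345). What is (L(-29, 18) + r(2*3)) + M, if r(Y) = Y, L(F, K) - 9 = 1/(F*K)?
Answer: 1057049/522 ≈ 2025.0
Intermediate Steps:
L(F, K) = 9 + 1/(F*K)
M = 2010 (M = 665 + 1345 = 2010)
(L(-29, 18) + r(2*3)) + M = ((9 + 1/(-29*18)) + 2*3) + 2010 = ((9 - 1/29*1/18) + 6) + 2010 = ((9 - 1/522) + 6) + 2010 = (4697/522 + 6) + 2010 = 7829/522 + 2010 = 1057049/522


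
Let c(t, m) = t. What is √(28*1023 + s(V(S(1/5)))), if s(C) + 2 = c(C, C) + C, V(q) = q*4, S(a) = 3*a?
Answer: √716170/5 ≈ 169.25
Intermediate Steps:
V(q) = 4*q
s(C) = -2 + 2*C (s(C) = -2 + (C + C) = -2 + 2*C)
√(28*1023 + s(V(S(1/5)))) = √(28*1023 + (-2 + 2*(4*(3*(1/5))))) = √(28644 + (-2 + 2*(4*(3*(1*(⅕)))))) = √(28644 + (-2 + 2*(4*(3*(⅕))))) = √(28644 + (-2 + 2*(4*(⅗)))) = √(28644 + (-2 + 2*(12/5))) = √(28644 + (-2 + 24/5)) = √(28644 + 14/5) = √(143234/5) = √716170/5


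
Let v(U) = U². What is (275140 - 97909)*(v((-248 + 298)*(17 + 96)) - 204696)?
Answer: 5621378120724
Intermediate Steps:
(275140 - 97909)*(v((-248 + 298)*(17 + 96)) - 204696) = (275140 - 97909)*(((-248 + 298)*(17 + 96))² - 204696) = 177231*((50*113)² - 204696) = 177231*(5650² - 204696) = 177231*(31922500 - 204696) = 177231*31717804 = 5621378120724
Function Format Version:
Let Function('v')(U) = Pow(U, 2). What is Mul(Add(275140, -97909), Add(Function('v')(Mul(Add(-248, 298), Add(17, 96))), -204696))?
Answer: 5621378120724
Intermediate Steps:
Mul(Add(275140, -97909), Add(Function('v')(Mul(Add(-248, 298), Add(17, 96))), -204696)) = Mul(Add(275140, -97909), Add(Pow(Mul(Add(-248, 298), Add(17, 96)), 2), -204696)) = Mul(177231, Add(Pow(Mul(50, 113), 2), -204696)) = Mul(177231, Add(Pow(5650, 2), -204696)) = Mul(177231, Add(31922500, -204696)) = Mul(177231, 31717804) = 5621378120724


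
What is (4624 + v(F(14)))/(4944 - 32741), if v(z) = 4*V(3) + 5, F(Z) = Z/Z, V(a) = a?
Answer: -663/3971 ≈ -0.16696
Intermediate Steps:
F(Z) = 1
v(z) = 17 (v(z) = 4*3 + 5 = 12 + 5 = 17)
(4624 + v(F(14)))/(4944 - 32741) = (4624 + 17)/(4944 - 32741) = 4641/(-27797) = 4641*(-1/27797) = -663/3971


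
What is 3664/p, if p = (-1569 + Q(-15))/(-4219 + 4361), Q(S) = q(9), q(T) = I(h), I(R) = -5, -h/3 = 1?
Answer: -260144/787 ≈ -330.55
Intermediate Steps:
h = -3 (h = -3*1 = -3)
q(T) = -5
Q(S) = -5
p = -787/71 (p = (-1569 - 5)/(-4219 + 4361) = -1574/142 = -1574*1/142 = -787/71 ≈ -11.085)
3664/p = 3664/(-787/71) = 3664*(-71/787) = -260144/787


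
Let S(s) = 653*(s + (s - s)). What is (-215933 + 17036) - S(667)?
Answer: -634448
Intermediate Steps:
S(s) = 653*s (S(s) = 653*(s + 0) = 653*s)
(-215933 + 17036) - S(667) = (-215933 + 17036) - 653*667 = -198897 - 1*435551 = -198897 - 435551 = -634448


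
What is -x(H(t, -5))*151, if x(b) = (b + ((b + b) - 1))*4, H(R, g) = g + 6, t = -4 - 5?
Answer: -1208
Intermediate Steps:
t = -9
H(R, g) = 6 + g
x(b) = -4 + 12*b (x(b) = (b + (2*b - 1))*4 = (b + (-1 + 2*b))*4 = (-1 + 3*b)*4 = -4 + 12*b)
-x(H(t, -5))*151 = -(-4 + 12*(6 - 5))*151 = -(-4 + 12*1)*151 = -(-4 + 12)*151 = -1*8*151 = -8*151 = -1208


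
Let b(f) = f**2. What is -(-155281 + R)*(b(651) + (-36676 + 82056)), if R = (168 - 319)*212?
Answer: 87874317033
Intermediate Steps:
R = -32012 (R = -151*212 = -32012)
-(-155281 + R)*(b(651) + (-36676 + 82056)) = -(-155281 - 32012)*(651**2 + (-36676 + 82056)) = -(-187293)*(423801 + 45380) = -(-187293)*469181 = -1*(-87874317033) = 87874317033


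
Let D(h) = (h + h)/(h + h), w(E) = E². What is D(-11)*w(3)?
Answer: 9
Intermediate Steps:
D(h) = 1 (D(h) = (2*h)/((2*h)) = (2*h)*(1/(2*h)) = 1)
D(-11)*w(3) = 1*3² = 1*9 = 9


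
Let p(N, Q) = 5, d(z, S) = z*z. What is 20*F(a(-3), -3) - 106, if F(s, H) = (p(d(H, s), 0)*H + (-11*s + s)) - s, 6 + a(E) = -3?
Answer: 1574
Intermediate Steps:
d(z, S) = z²
a(E) = -9 (a(E) = -6 - 3 = -9)
F(s, H) = -11*s + 5*H (F(s, H) = (5*H + (-11*s + s)) - s = (5*H - 10*s) - s = (-10*s + 5*H) - s = -11*s + 5*H)
20*F(a(-3), -3) - 106 = 20*(-11*(-9) + 5*(-3)) - 106 = 20*(99 - 15) - 106 = 20*84 - 106 = 1680 - 106 = 1574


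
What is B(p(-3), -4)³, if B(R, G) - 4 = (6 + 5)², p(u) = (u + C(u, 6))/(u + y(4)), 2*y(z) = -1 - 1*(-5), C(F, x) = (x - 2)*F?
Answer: 1953125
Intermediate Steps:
C(F, x) = F*(-2 + x) (C(F, x) = (-2 + x)*F = F*(-2 + x))
y(z) = 2 (y(z) = (-1 - 1*(-5))/2 = (-1 + 5)/2 = (½)*4 = 2)
p(u) = 5*u/(2 + u) (p(u) = (u + u*(-2 + 6))/(u + 2) = (u + u*4)/(2 + u) = (u + 4*u)/(2 + u) = (5*u)/(2 + u) = 5*u/(2 + u))
B(R, G) = 125 (B(R, G) = 4 + (6 + 5)² = 4 + 11² = 4 + 121 = 125)
B(p(-3), -4)³ = 125³ = 1953125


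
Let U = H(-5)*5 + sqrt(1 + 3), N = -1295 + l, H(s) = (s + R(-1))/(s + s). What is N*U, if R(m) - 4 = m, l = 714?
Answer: -1743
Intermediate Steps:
R(m) = 4 + m
H(s) = (3 + s)/(2*s) (H(s) = (s + (4 - 1))/(s + s) = (s + 3)/((2*s)) = (3 + s)*(1/(2*s)) = (3 + s)/(2*s))
N = -581 (N = -1295 + 714 = -581)
U = 3 (U = ((1/2)*(3 - 5)/(-5))*5 + sqrt(1 + 3) = ((1/2)*(-1/5)*(-2))*5 + sqrt(4) = (1/5)*5 + 2 = 1 + 2 = 3)
N*U = -581*3 = -1743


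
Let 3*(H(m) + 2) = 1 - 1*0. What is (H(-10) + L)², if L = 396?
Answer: 1399489/9 ≈ 1.5550e+5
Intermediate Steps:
H(m) = -5/3 (H(m) = -2 + (1 - 1*0)/3 = -2 + (1 + 0)/3 = -2 + (⅓)*1 = -2 + ⅓ = -5/3)
(H(-10) + L)² = (-5/3 + 396)² = (1183/3)² = 1399489/9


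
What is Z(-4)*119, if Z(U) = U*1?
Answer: -476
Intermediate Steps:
Z(U) = U
Z(-4)*119 = -4*119 = -476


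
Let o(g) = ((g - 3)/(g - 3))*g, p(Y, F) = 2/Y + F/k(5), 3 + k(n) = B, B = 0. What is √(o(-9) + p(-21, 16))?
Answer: I*√707/7 ≈ 3.7985*I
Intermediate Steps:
k(n) = -3 (k(n) = -3 + 0 = -3)
p(Y, F) = 2/Y - F/3 (p(Y, F) = 2/Y + F/(-3) = 2/Y + F*(-⅓) = 2/Y - F/3)
o(g) = g (o(g) = ((-3 + g)/(-3 + g))*g = 1*g = g)
√(o(-9) + p(-21, 16)) = √(-9 + (2/(-21) - ⅓*16)) = √(-9 + (2*(-1/21) - 16/3)) = √(-9 + (-2/21 - 16/3)) = √(-9 - 38/7) = √(-101/7) = I*√707/7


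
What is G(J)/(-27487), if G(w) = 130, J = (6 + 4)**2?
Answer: -130/27487 ≈ -0.0047295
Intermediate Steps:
J = 100 (J = 10**2 = 100)
G(J)/(-27487) = 130/(-27487) = 130*(-1/27487) = -130/27487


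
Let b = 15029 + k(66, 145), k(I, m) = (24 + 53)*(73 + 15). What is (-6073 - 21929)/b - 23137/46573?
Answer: -1808639431/1015524265 ≈ -1.7810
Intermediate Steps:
k(I, m) = 6776 (k(I, m) = 77*88 = 6776)
b = 21805 (b = 15029 + 6776 = 21805)
(-6073 - 21929)/b - 23137/46573 = (-6073 - 21929)/21805 - 23137/46573 = -28002*1/21805 - 23137*1/46573 = -28002/21805 - 23137/46573 = -1808639431/1015524265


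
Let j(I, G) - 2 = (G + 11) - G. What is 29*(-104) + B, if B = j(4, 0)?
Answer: -3003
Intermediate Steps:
j(I, G) = 13 (j(I, G) = 2 + ((G + 11) - G) = 2 + ((11 + G) - G) = 2 + 11 = 13)
B = 13
29*(-104) + B = 29*(-104) + 13 = -3016 + 13 = -3003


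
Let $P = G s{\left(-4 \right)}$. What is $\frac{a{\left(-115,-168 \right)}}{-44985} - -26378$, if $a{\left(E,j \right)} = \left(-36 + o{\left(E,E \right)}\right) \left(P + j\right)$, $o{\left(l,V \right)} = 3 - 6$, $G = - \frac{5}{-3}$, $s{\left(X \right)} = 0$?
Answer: $\frac{395535926}{14995} \approx 26378.0$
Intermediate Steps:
$G = \frac{5}{3}$ ($G = \left(-5\right) \left(- \frac{1}{3}\right) = \frac{5}{3} \approx 1.6667$)
$o{\left(l,V \right)} = -3$ ($o{\left(l,V \right)} = 3 - 6 = -3$)
$P = 0$ ($P = \frac{5}{3} \cdot 0 = 0$)
$a{\left(E,j \right)} = - 39 j$ ($a{\left(E,j \right)} = \left(-36 - 3\right) \left(0 + j\right) = - 39 j$)
$\frac{a{\left(-115,-168 \right)}}{-44985} - -26378 = \frac{\left(-39\right) \left(-168\right)}{-44985} - -26378 = 6552 \left(- \frac{1}{44985}\right) + 26378 = - \frac{2184}{14995} + 26378 = \frac{395535926}{14995}$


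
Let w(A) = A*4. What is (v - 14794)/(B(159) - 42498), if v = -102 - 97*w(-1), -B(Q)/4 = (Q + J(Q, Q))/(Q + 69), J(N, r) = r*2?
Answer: 91884/269207 ≈ 0.34131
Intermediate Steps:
J(N, r) = 2*r
w(A) = 4*A
B(Q) = -12*Q/(69 + Q) (B(Q) = -4*(Q + 2*Q)/(Q + 69) = -4*3*Q/(69 + Q) = -12*Q/(69 + Q))
v = 286 (v = -102 - 388*(-1) = -102 - 97*(-4) = -102 + 388 = 286)
(v - 14794)/(B(159) - 42498) = (286 - 14794)/(-12*159/(69 + 159) - 42498) = -14508/(-12*159/228 - 42498) = -14508/(-12*159*1/228 - 42498) = -14508/(-159/19 - 42498) = -14508/(-807621/19) = -14508*(-19/807621) = 91884/269207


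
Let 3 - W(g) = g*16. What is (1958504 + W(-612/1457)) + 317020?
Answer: 3315452631/1457 ≈ 2.2755e+6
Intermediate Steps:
W(g) = 3 - 16*g (W(g) = 3 - g*16 = 3 - 16*g)
(1958504 + W(-612/1457)) + 317020 = (1958504 + (3 - (-9792)/1457)) + 317020 = (1958504 + (3 - 16*(-612/1457))) + 317020 = (1958504 + (3 + 9792/1457)) + 317020 = (1958504 + 14163/1457) + 317020 = 2853554491/1457 + 317020 = 3315452631/1457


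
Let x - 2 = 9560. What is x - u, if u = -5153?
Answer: 14715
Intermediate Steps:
x = 9562 (x = 2 + 9560 = 9562)
x - u = 9562 - 1*(-5153) = 9562 + 5153 = 14715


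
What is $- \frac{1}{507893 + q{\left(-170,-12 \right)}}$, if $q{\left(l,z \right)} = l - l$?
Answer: $- \frac{1}{507893} \approx -1.9689 \cdot 10^{-6}$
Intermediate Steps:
$q{\left(l,z \right)} = 0$
$- \frac{1}{507893 + q{\left(-170,-12 \right)}} = - \frac{1}{507893 + 0} = - \frac{1}{507893}$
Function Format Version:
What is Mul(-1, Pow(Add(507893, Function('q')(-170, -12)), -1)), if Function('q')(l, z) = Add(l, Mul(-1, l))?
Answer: Rational(-1, 507893) ≈ -1.9689e-6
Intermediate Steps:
Function('q')(l, z) = 0
Mul(-1, Pow(Add(507893, Function('q')(-170, -12)), -1)) = Mul(-1, Pow(Add(507893, 0), -1)) = Mul(-1, Pow(507893, -1)) = Mul(-1, Rational(1, 507893)) = Rational(-1, 507893)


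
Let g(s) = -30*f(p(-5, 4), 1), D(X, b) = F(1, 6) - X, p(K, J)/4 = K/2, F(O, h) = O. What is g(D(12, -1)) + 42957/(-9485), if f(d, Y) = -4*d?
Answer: -11424957/9485 ≈ -1204.5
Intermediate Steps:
p(K, J) = 2*K (p(K, J) = 4*(K/2) = 2*K)
D(X, b) = 1 - X
g(s) = -1200 (g(s) = -(-120)*2*(-5) = -(-120)*(-10) = -30*40 = -1200)
g(D(12, -1)) + 42957/(-9485) = -1200 + 42957/(-9485) = -1200 + 42957*(-1/9485) = -1200 - 42957/9485 = -11424957/9485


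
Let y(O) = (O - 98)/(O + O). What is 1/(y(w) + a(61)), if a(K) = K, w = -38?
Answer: 19/1193 ≈ 0.015926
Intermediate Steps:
y(O) = (-98 + O)/(2*O) (y(O) = (-98 + O)/((2*O)) = (-98 + O)*(1/(2*O)) = (-98 + O)/(2*O))
1/(y(w) + a(61)) = 1/((½)*(-98 - 38)/(-38) + 61) = 1/((½)*(-1/38)*(-136) + 61) = 1/(34/19 + 61) = 1/(1193/19) = 19/1193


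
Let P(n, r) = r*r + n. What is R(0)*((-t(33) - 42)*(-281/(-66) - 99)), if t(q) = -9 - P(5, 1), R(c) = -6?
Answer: -168831/11 ≈ -15348.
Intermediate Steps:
P(n, r) = n + r² (P(n, r) = r² + n = n + r²)
t(q) = -15 (t(q) = -9 - (5 + 1²) = -9 - (5 + 1) = -9 - 1*6 = -9 - 6 = -15)
R(0)*((-t(33) - 42)*(-281/(-66) - 99)) = -6*(-1*(-15) - 42)*(-281/(-66) - 99) = -6*(15 - 42)*(-281*(-1/66) - 99) = -(-162)*(281/66 - 99) = -(-162)*(-6253)/66 = -6*56277/22 = -168831/11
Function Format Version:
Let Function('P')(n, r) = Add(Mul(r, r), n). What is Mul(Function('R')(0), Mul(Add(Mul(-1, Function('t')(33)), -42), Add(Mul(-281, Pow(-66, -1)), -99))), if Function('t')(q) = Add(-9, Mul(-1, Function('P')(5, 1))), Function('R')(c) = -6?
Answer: Rational(-168831, 11) ≈ -15348.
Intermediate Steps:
Function('P')(n, r) = Add(n, Pow(r, 2)) (Function('P')(n, r) = Add(Pow(r, 2), n) = Add(n, Pow(r, 2)))
Function('t')(q) = -15 (Function('t')(q) = Add(-9, Mul(-1, Add(5, Pow(1, 2)))) = Add(-9, Mul(-1, Add(5, 1))) = Add(-9, Mul(-1, 6)) = Add(-9, -6) = -15)
Mul(Function('R')(0), Mul(Add(Mul(-1, Function('t')(33)), -42), Add(Mul(-281, Pow(-66, -1)), -99))) = Mul(-6, Mul(Add(Mul(-1, -15), -42), Add(Mul(-281, Pow(-66, -1)), -99))) = Mul(-6, Mul(Add(15, -42), Add(Mul(-281, Rational(-1, 66)), -99))) = Mul(-6, Mul(-27, Add(Rational(281, 66), -99))) = Mul(-6, Mul(-27, Rational(-6253, 66))) = Mul(-6, Rational(56277, 22)) = Rational(-168831, 11)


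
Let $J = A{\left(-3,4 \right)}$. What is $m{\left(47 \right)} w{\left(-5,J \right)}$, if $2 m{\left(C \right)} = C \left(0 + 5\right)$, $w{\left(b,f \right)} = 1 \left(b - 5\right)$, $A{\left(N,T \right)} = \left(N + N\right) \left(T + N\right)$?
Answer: $-1175$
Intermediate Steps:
$A{\left(N,T \right)} = 2 N \left(N + T\right)$
$J = -6$ ($J = 2 \left(-3\right) \left(-3 + 4\right) = 2 \left(-3\right) 1 = -6$)
$w{\left(b,f \right)} = -5 + b$ ($w{\left(b,f \right)} = 1 \left(-5 + b\right) = -5 + b$)
$m{\left(C \right)} = \frac{5 C}{2}$ ($m{\left(C \right)} = \frac{C \left(0 + 5\right)}{2} = \frac{C 5}{2} = \frac{5 C}{2}$)
$m{\left(47 \right)} w{\left(-5,J \right)} = \frac{5}{2} \cdot 47 \left(-5 - 5\right) = \frac{235}{2} \left(-10\right) = -1175$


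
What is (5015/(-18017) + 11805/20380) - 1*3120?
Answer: -229102254043/73437292 ≈ -3119.7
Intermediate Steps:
(5015/(-18017) + 11805/20380) - 1*3120 = (5015*(-1/18017) + 11805*(1/20380)) - 3120 = (-5015/18017 + 2361/4076) - 3120 = 22096997/73437292 - 3120 = -229102254043/73437292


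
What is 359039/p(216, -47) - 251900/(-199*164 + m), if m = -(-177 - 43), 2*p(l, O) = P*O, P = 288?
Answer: -310429657/6855984 ≈ -45.279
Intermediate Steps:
p(l, O) = 144*O (p(l, O) = (288*O)/2 = 144*O)
m = 220 (m = -1*(-220) = 220)
359039/p(216, -47) - 251900/(-199*164 + m) = 359039/((144*(-47))) - 251900/(-199*164 + 220) = 359039/(-6768) - 251900/(-32636 + 220) = 359039*(-1/6768) - 251900/(-32416) = -359039/6768 - 251900*(-1/32416) = -359039/6768 + 62975/8104 = -310429657/6855984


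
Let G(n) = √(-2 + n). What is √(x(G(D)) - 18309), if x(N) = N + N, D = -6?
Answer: √(-18309 + 4*I*√2) ≈ 0.021 + 135.31*I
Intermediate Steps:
x(N) = 2*N
√(x(G(D)) - 18309) = √(2*√(-2 - 6) - 18309) = √(2*√(-8) - 18309) = √(2*(2*I*√2) - 18309) = √(4*I*√2 - 18309) = √(-18309 + 4*I*√2)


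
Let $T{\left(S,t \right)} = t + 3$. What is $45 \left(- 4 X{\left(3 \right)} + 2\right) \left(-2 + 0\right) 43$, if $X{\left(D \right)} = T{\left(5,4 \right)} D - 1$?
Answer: $301860$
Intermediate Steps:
$T{\left(S,t \right)} = 3 + t$
$X{\left(D \right)} = -1 + 7 D$ ($X{\left(D \right)} = \left(3 + 4\right) D - 1 = 7 D - 1 = -1 + 7 D$)
$45 \left(- 4 X{\left(3 \right)} + 2\right) \left(-2 + 0\right) 43 = 45 \left(- 4 \left(-1 + 7 \cdot 3\right) + 2\right) \left(-2 + 0\right) 43 = 45 \left(- 4 \left(-1 + 21\right) + 2\right) \left(-2\right) 43 = 45 \left(\left(-4\right) 20 + 2\right) \left(-2\right) 43 = 45 \left(-80 + 2\right) \left(-2\right) 43 = 45 \left(\left(-78\right) \left(-2\right)\right) 43 = 45 \cdot 156 \cdot 43 = 7020 \cdot 43 = 301860$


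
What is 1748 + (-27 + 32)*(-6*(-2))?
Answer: 1808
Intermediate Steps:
1748 + (-27 + 32)*(-6*(-2)) = 1748 + 5*(-1*(-12)) = 1748 + 5*12 = 1748 + 60 = 1808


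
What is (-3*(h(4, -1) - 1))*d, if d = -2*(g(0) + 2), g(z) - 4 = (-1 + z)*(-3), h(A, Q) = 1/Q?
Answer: -108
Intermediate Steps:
g(z) = 7 - 3*z (g(z) = 4 + (-1 + z)*(-3) = 4 + (3 - 3*z) = 7 - 3*z)
d = -18 (d = -2*((7 - 3*0) + 2) = -2*((7 + 0) + 2) = -2*(7 + 2) = -2*9 = -18)
(-3*(h(4, -1) - 1))*d = -3*(1/(-1) - 1)*(-18) = -3*(-1 - 1)*(-18) = -3*(-2)*(-18) = 6*(-18) = -108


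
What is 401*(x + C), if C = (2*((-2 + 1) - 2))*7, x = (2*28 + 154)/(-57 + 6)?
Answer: -314384/17 ≈ -18493.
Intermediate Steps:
x = -70/17 (x = (56 + 154)/(-51) = 210*(-1/51) = -70/17 ≈ -4.1176)
C = -42 (C = (2*(-1 - 2))*7 = (2*(-3))*7 = -6*7 = -42)
401*(x + C) = 401*(-70/17 - 42) = 401*(-784/17) = -314384/17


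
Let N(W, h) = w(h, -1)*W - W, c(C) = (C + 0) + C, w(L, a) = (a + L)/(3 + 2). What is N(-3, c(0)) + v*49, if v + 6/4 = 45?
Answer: 21351/10 ≈ 2135.1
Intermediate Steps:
v = 87/2 (v = -3/2 + 45 = 87/2 ≈ 43.500)
w(L, a) = L/5 + a/5 (w(L, a) = (L + a)/5 = (L + a)*(⅕) = L/5 + a/5)
c(C) = 2*C (c(C) = C + C = 2*C)
N(W, h) = -W + W*(-⅕ + h/5) (N(W, h) = (h/5 + (⅕)*(-1))*W - W = (h/5 - ⅕)*W - W = (-⅕ + h/5)*W - W = W*(-⅕ + h/5) - W = -W + W*(-⅕ + h/5))
N(-3, c(0)) + v*49 = (⅕)*(-3)*(-6 + 2*0) + (87/2)*49 = (⅕)*(-3)*(-6 + 0) + 4263/2 = (⅕)*(-3)*(-6) + 4263/2 = 18/5 + 4263/2 = 21351/10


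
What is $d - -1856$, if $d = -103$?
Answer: $1753$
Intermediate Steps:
$d - -1856 = -103 - -1856 = -103 + 1856 = 1753$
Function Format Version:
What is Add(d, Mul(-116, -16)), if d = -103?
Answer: 1753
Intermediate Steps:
Add(d, Mul(-116, -16)) = Add(-103, Mul(-116, -16)) = Add(-103, 1856) = 1753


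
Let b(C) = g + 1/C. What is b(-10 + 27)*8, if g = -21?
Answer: -2848/17 ≈ -167.53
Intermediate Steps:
b(C) = -21 + 1/C
b(-10 + 27)*8 = (-21 + 1/(-10 + 27))*8 = (-21 + 1/17)*8 = -356/17*8 = -2848/17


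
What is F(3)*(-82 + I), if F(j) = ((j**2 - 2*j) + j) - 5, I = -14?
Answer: -96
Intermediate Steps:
F(j) = -5 + j**2 - j (F(j) = (j**2 - j) - 5 = -5 + j**2 - j)
F(3)*(-82 + I) = (-5 + 3**2 - 1*3)*(-82 - 14) = (-5 + 9 - 3)*(-96) = 1*(-96) = -96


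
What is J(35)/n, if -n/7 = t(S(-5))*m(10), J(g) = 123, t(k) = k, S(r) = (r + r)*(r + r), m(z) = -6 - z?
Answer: 123/11200 ≈ 0.010982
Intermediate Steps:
S(r) = 4*r² (S(r) = (2*r)*(2*r) = 4*r²)
n = 11200 (n = -7*4*(-5)²*(-6 - 1*10) = -7*4*25*(-6 - 10) = -700*(-16) = -7*(-1600) = 11200)
J(35)/n = 123/11200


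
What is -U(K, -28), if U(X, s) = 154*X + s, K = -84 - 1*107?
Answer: 29442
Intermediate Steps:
K = -191 (K = -84 - 107 = -191)
U(X, s) = s + 154*X
-U(K, -28) = -(-28 + 154*(-191)) = -(-28 - 29414) = -1*(-29442) = 29442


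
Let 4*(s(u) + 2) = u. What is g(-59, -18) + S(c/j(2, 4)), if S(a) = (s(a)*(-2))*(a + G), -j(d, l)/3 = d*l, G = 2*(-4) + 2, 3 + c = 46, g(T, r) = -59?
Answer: -111913/1152 ≈ -97.147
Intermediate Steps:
s(u) = -2 + u/4
c = 43 (c = -3 + 46 = 43)
G = -6 (G = -8 + 2 = -6)
j(d, l) = -3*d*l
S(a) = (-6 + a)*(4 - a/2) (S(a) = ((-2 + a/4)*(-2))*(a - 6) = (4 - a/2)*(-6 + a) = (-6 + a)*(4 - a/2))
g(-59, -18) + S(c/j(2, 4)) = -59 - (-8 + 43/((-3*2*4)))*(-6 + 43/((-3*2*4)))/2 = -59 - (-8 + 43/(-24))*(-6 + 43/(-24))/2 = -59 - (-8 + 43*(-1/24))*(-6 + 43*(-1/24))/2 = -59 - (-8 - 43/24)*(-6 - 43/24)/2 = -59 - 1/2*(-235/24)*(-187/24) = -59 - 43945/1152 = -111913/1152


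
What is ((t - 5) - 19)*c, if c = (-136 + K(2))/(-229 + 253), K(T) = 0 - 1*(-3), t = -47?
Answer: 9443/24 ≈ 393.46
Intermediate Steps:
K(T) = 3 (K(T) = 0 + 3 = 3)
c = -133/24 (c = (-136 + 3)/(-229 + 253) = -133/24 ≈ -5.5417)
((t - 5) - 19)*c = ((-47 - 5) - 19)*(-133/24) = (-52 - 19)*(-133/24) = -71*(-133/24) = 9443/24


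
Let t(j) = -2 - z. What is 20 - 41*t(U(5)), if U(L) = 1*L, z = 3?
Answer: 225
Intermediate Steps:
U(L) = L
t(j) = -5 (t(j) = -2 - 1*3 = -2 - 3 = -5)
20 - 41*t(U(5)) = 20 - 41*(-5) = 20 + 205 = 225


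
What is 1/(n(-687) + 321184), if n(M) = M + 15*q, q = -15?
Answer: 1/320272 ≈ 3.1223e-6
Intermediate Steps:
n(M) = -225 + M (n(M) = M + 15*(-15) = M - 225 = -225 + M)
1/(n(-687) + 321184) = 1/((-225 - 687) + 321184) = 1/(-912 + 321184) = 1/320272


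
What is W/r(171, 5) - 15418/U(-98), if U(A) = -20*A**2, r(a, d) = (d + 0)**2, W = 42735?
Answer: 32835697/19208 ≈ 1709.5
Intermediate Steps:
r(a, d) = d**2
W/r(171, 5) - 15418/U(-98) = 42735/(5**2) - 15418/((-20*(-98)**2)) = 42735/25 - 15418/((-20*9604)) = 42735*(1/25) - 15418/(-192080) = 8547/5 - 15418*(-1/192080) = 8547/5 + 7709/96040 = 32835697/19208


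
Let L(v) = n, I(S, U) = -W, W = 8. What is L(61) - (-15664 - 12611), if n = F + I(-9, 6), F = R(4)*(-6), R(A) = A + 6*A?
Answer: 28099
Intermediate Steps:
I(S, U) = -8 (I(S, U) = -1*8 = -8)
R(A) = 7*A
F = -168 (F = (7*4)*(-6) = 28*(-6) = -168)
n = -176 (n = -168 - 8 = -176)
L(v) = -176
L(61) - (-15664 - 12611) = -176 - (-15664 - 12611) = -176 - 1*(-28275) = -176 + 28275 = 28099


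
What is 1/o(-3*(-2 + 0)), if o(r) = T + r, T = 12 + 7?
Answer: 1/25 ≈ 0.040000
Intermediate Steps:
T = 19
o(r) = 19 + r
1/o(-3*(-2 + 0)) = 1/(19 - 3*(-2 + 0)) = 1/(19 - 3*(-2)) = 1/(19 + 6) = 1/25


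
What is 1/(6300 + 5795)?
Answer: 1/12095 ≈ 8.2679e-5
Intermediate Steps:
1/(6300 + 5795) = 1/12095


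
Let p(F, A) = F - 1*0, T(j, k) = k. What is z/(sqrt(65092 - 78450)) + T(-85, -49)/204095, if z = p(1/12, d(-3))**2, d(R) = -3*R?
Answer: -49/204095 - I*sqrt(13358)/1923552 ≈ -0.00024008 - 6.0085e-5*I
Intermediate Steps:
p(F, A) = F (p(F, A) = F + 0 = F)
z = 1/144 (z = (1/12)**2 = 1/144 ≈ 0.0069444)
z/(sqrt(65092 - 78450)) + T(-85, -49)/204095 = 1/(144*(sqrt(65092 - 78450))) - 49/204095 = 1/(144*(sqrt(-13358))) - 49*1/204095 = 1/(144*((I*sqrt(13358)))) - 49/204095 = (-I*sqrt(13358)/13358)/144 - 49/204095 = -I*sqrt(13358)/1923552 - 49/204095 = -49/204095 - I*sqrt(13358)/1923552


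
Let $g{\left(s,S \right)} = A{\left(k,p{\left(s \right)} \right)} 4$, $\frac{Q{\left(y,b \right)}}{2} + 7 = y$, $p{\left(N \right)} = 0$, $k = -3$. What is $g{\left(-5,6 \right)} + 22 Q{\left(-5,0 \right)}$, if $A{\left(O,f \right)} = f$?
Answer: $-528$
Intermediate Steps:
$Q{\left(y,b \right)} = -14 + 2 y$
$g{\left(s,S \right)} = 0$ ($g{\left(s,S \right)} = 0 \cdot 4 = 0$)
$g{\left(-5,6 \right)} + 22 Q{\left(-5,0 \right)} = 0 + 22 \left(-14 + 2 \left(-5\right)\right) = 0 + 22 \left(-14 - 10\right) = 0 + 22 \left(-24\right) = 0 - 528 = -528$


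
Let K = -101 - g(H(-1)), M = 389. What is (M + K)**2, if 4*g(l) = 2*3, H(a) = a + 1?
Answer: 328329/4 ≈ 82082.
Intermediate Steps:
H(a) = 1 + a
g(l) = 3/2 (g(l) = (2*3)/4 = (1/4)*6 = 3/2)
K = -205/2 (K = -101 - 1*3/2 = -101 - 3/2 = -205/2 ≈ -102.50)
(M + K)**2 = (389 - 205/2)**2 = (573/2)**2 = 328329/4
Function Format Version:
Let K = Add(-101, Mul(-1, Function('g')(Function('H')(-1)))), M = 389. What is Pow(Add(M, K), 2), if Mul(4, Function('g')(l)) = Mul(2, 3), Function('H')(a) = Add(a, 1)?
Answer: Rational(328329, 4) ≈ 82082.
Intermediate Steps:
Function('H')(a) = Add(1, a)
Function('g')(l) = Rational(3, 2) (Function('g')(l) = Mul(Rational(1, 4), Mul(2, 3)) = Mul(Rational(1, 4), 6) = Rational(3, 2))
K = Rational(-205, 2) (K = Add(-101, Mul(-1, Rational(3, 2))) = Add(-101, Rational(-3, 2)) = Rational(-205, 2) ≈ -102.50)
Pow(Add(M, K), 2) = Pow(Add(389, Rational(-205, 2)), 2) = Pow(Rational(573, 2), 2) = Rational(328329, 4)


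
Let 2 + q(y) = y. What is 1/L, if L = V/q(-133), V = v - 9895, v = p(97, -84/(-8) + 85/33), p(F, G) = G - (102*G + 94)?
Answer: 8910/746437 ≈ 0.011937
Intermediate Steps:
q(y) = -2 + y
p(F, G) = -94 - 101*G (p(F, G) = G - (94 + 102*G) = G + (-94 - 102*G) = -94 - 101*G)
v = -93367/66 (v = -94 - 101*(-84/(-8) + 85/33) = -94 - 101*(-84*(-⅛) + 85*(1/33)) = -94 - 101*(21/2 + 85/33) = -94 - 101*863/66 = -94 - 87163/66 = -93367/66 ≈ -1414.7)
V = -746437/66 (V = -93367/66 - 9895 = -746437/66 ≈ -11310.)
L = 746437/8910 (L = -746437/(66*(-2 - 133)) = -746437/66/(-135) = -746437/66*(-1/135) = 746437/8910 ≈ 83.775)
1/L = 1/(746437/8910) = 8910/746437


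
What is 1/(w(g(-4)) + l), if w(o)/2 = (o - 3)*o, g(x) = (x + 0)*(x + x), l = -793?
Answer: 1/1063 ≈ 0.00094073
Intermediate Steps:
g(x) = 2*x² (g(x) = x*(2*x) = 2*x²)
w(o) = 2*o*(-3 + o) (w(o) = 2*((o - 3)*o) = 2*((-3 + o)*o) = 2*(o*(-3 + o)) = 2*o*(-3 + o))
1/(w(g(-4)) + l) = 1/(2*(2*(-4)²)*(-3 + 2*(-4)²) - 793) = 1/(2*(2*16)*(-3 + 2*16) - 793) = 1/(2*32*(-3 + 32) - 793) = 1/(2*32*29 - 793) = 1/(1856 - 793) = 1/1063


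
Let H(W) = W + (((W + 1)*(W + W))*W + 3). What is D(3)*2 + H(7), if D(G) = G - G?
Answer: 794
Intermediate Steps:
D(G) = 0
H(W) = 3 + W + 2*W²*(1 + W) (H(W) = W + (((1 + W)*(2*W))*W + 3) = W + ((2*W*(1 + W))*W + 3) = W + (2*W²*(1 + W) + 3) = W + (3 + 2*W²*(1 + W)) = 3 + W + 2*W²*(1 + W))
D(3)*2 + H(7) = 0*2 + (3 + 7 + 2*7² + 2*7³) = 0 + (3 + 7 + 2*49 + 2*343) = 0 + (3 + 7 + 98 + 686) = 0 + 794 = 794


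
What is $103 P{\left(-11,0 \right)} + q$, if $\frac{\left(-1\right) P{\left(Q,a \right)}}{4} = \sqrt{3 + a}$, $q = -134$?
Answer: $-134 - 412 \sqrt{3} \approx -847.6$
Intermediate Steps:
$P{\left(Q,a \right)} = - 4 \sqrt{3 + a}$
$103 P{\left(-11,0 \right)} + q = 103 \left(- 4 \sqrt{3 + 0}\right) - 134 = 103 \left(- 4 \sqrt{3}\right) - 134 = - 412 \sqrt{3} - 134 = -134 - 412 \sqrt{3}$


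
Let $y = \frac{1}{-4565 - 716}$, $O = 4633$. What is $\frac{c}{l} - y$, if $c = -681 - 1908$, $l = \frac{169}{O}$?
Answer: $- \frac{63344734028}{892489} \approx -70975.0$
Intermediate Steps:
$y = - \frac{1}{5281}$ ($y = \frac{1}{-5281} = - \frac{1}{5281} \approx -0.00018936$)
$l = \frac{169}{4633} \approx 0.036477$
$c = -2589$ ($c = -681 - 1908 = -2589$)
$\frac{c}{l} - y = - \frac{2589}{\frac{169}{4633}} - - \frac{1}{5281} = \left(-2589\right) \frac{4633}{169} + \frac{1}{5281} = - \frac{11994837}{169} + \frac{1}{5281} = - \frac{63344734028}{892489}$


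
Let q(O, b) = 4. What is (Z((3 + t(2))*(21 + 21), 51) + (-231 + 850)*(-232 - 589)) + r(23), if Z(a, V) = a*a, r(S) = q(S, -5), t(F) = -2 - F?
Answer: -506431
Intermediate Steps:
r(S) = 4
Z(a, V) = a²
(Z((3 + t(2))*(21 + 21), 51) + (-231 + 850)*(-232 - 589)) + r(23) = (((3 + (-2 - 1*2))*(21 + 21))² + (-231 + 850)*(-232 - 589)) + 4 = (((3 + (-2 - 2))*42)² + 619*(-821)) + 4 = (((3 - 4)*42)² - 508199) + 4 = ((-1*42)² - 508199) + 4 = ((-42)² - 508199) + 4 = (1764 - 508199) + 4 = -506435 + 4 = -506431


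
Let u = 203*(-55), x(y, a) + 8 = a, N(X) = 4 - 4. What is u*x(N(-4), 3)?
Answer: 55825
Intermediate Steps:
N(X) = 0
x(y, a) = -8 + a
u = -11165
u*x(N(-4), 3) = -11165*(-8 + 3) = -11165*(-5) = 55825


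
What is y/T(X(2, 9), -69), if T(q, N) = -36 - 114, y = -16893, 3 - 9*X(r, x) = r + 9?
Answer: 5631/50 ≈ 112.62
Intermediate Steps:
X(r, x) = -⅔ - r/9 (X(r, x) = ⅓ - (r + 9)/9 = ⅓ - (9 + r)/9 = ⅓ + (-1 - r/9) = -⅔ - r/9)
T(q, N) = -150
y/T(X(2, 9), -69) = -16893/(-150) = -16893*(-1/150) = 5631/50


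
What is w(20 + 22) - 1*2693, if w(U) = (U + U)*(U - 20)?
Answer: -845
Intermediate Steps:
w(U) = 2*U*(-20 + U) (w(U) = (2*U)*(-20 + U) = 2*U*(-20 + U))
w(20 + 22) - 1*2693 = 2*(20 + 22)*(-20 + (20 + 22)) - 1*2693 = 2*42*(-20 + 42) - 2693 = 2*42*22 - 2693 = 1848 - 2693 = -845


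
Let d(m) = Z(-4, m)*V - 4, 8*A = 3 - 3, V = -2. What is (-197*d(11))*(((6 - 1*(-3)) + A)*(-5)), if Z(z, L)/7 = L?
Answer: -1400670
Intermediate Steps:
Z(z, L) = 7*L
A = 0 (A = (3 - 3)/8 = (⅛)*0 = 0)
d(m) = -4 - 14*m (d(m) = (7*m)*(-2) - 4 = -14*m - 4 = -4 - 14*m)
(-197*d(11))*(((6 - 1*(-3)) + A)*(-5)) = (-197*(-4 - 14*11))*(((6 - 1*(-3)) + 0)*(-5)) = (-197*(-4 - 154))*(((6 + 3) + 0)*(-5)) = (-197*(-158))*((9 + 0)*(-5)) = 31126*(9*(-5)) = 31126*(-45) = -1400670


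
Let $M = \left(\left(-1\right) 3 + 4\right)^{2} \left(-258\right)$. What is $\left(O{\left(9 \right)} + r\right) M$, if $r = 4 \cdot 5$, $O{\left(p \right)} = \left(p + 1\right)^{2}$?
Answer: $-30960$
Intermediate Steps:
$O{\left(p \right)} = \left(1 + p\right)^{2}$
$r = 20$
$M = -258$ ($M = \left(-3 + 4\right)^{2} \left(-258\right) = 1^{2} \left(-258\right) = 1 \left(-258\right) = -258$)
$\left(O{\left(9 \right)} + r\right) M = \left(\left(1 + 9\right)^{2} + 20\right) \left(-258\right) = \left(10^{2} + 20\right) \left(-258\right) = \left(100 + 20\right) \left(-258\right) = 120 \left(-258\right) = -30960$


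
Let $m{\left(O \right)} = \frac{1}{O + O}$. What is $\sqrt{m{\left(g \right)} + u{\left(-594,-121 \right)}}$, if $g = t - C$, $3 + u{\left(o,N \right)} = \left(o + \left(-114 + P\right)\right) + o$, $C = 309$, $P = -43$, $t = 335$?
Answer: $\frac{i \sqrt{911235}}{26} \approx 36.715 i$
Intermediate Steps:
$u{\left(o,N \right)} = -160 + 2 o$ ($u{\left(o,N \right)} = -3 + \left(\left(o - 157\right) + o\right) = -3 + \left(\left(-157 + o\right) + o\right) = -3 + \left(-157 + 2 o\right) = -160 + 2 o$)
$g = 26$ ($g = 335 - 309 = 26$)
$m{\left(O \right)} = \frac{1}{2 O}$
$\sqrt{m{\left(g \right)} + u{\left(-594,-121 \right)}} = \sqrt{\frac{1}{2 \cdot 26} + \left(-160 + 2 \left(-594\right)\right)} = \sqrt{\frac{1}{2} \cdot \frac{1}{26} - 1348} = \sqrt{\frac{1}{52} - 1348} = \sqrt{- \frac{70095}{52}} = \frac{i \sqrt{911235}}{26}$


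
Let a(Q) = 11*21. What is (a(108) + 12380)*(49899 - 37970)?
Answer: 150436619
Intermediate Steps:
a(Q) = 231
(a(108) + 12380)*(49899 - 37970) = (231 + 12380)*(49899 - 37970) = 12611*11929 = 150436619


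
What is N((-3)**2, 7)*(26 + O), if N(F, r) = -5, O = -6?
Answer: -100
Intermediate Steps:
N((-3)**2, 7)*(26 + O) = -5*(26 - 6) = -5*20 = -100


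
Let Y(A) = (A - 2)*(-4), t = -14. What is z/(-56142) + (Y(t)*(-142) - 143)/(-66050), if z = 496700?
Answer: -16144394099/1854089550 ≈ -8.7075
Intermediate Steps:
Y(A) = 8 - 4*A (Y(A) = (-2 + A)*(-4) = 8 - 4*A)
z/(-56142) + (Y(t)*(-142) - 143)/(-66050) = 496700/(-56142) + ((8 - 4*(-14))*(-142) - 143)/(-66050) = 496700*(-1/56142) + ((8 + 56)*(-142) - 143)*(-1/66050) = -248350/28071 + (64*(-142) - 143)*(-1/66050) = -248350/28071 + (-9088 - 143)*(-1/66050) = -248350/28071 - 9231*(-1/66050) = -248350/28071 + 9231/66050 = -16144394099/1854089550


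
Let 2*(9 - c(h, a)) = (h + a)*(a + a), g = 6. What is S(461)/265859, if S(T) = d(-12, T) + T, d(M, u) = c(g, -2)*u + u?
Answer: 8759/265859 ≈ 0.032946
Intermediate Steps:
c(h, a) = 9 - a*(a + h) (c(h, a) = 9 - (h + a)*(a + a)/2 = 9 - (a + h)*2*a/2 = 9 - a*(a + h))
d(M, u) = 18*u (d(M, u) = (9 - 1*(-2)² - 1*(-2)*6)*u + u = (9 - 1*4 + 12)*u + u = (9 - 4 + 12)*u + u = 17*u + u = 18*u)
S(T) = 19*T (S(T) = 18*T + T = 19*T)
S(461)/265859 = (19*461)/265859 = 8759*(1/265859) = 8759/265859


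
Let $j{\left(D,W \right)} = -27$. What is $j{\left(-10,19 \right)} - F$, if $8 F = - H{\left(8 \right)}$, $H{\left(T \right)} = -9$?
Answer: $- \frac{225}{8} \approx -28.125$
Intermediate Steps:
$F = \frac{9}{8}$ ($F = \frac{\left(-1\right) \left(-9\right)}{8} = \frac{1}{8} \cdot 9 = \frac{9}{8} \approx 1.125$)
$j{\left(-10,19 \right)} - F = -27 - \frac{9}{8} = - \frac{225}{8}$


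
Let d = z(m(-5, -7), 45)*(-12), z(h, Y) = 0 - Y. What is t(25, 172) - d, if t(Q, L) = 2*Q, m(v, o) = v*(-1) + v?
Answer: -490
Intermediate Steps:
m(v, o) = 0 (m(v, o) = -v + v = 0)
z(h, Y) = -Y
d = 540 (d = -1*45*(-12) = -45*(-12) = 540)
t(25, 172) - d = 2*25 - 1*540 = 50 - 540 = -490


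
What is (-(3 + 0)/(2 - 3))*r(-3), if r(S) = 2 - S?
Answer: 15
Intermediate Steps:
(-(3 + 0)/(2 - 3))*r(-3) = (-(3 + 0)/(2 - 3))*(2 - 1*(-3)) = (-3/(-1))*(2 + 3) = -3*(-1)*5 = -1*(-3)*5 = 3*5 = 15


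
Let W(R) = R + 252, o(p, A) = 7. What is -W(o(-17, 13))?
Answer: -259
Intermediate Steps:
W(R) = 252 + R
-W(o(-17, 13)) = -(252 + 7) = -1*259 = -259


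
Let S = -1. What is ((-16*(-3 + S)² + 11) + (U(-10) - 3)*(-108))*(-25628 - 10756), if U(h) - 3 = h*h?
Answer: 401861280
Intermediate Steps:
U(h) = 3 + h² (U(h) = 3 + h*h = 3 + h²)
((-16*(-3 + S)² + 11) + (U(-10) - 3)*(-108))*(-25628 - 10756) = ((-16*(-3 - 1)² + 11) + ((3 + (-10)²) - 3)*(-108))*(-25628 - 10756) = ((-16*(-4)² + 11) + ((3 + 100) - 3)*(-108))*(-36384) = ((-16*16 + 11) + (103 - 3)*(-108))*(-36384) = ((-256 + 11) + 100*(-108))*(-36384) = (-245 - 10800)*(-36384) = -11045*(-36384) = 401861280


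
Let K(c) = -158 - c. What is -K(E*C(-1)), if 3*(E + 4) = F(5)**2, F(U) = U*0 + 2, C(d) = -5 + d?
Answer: 174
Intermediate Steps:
F(U) = 2 (F(U) = 0 + 2 = 2)
E = -8/3 (E = -4 + (1/3)*2**2 = -4 + (1/3)*4 = -4 + 4/3 = -8/3 ≈ -2.6667)
-K(E*C(-1)) = -(-158 - (-8)*(-5 - 1)/3) = -(-158 - (-8)*(-6)/3) = -(-158 - 1*16) = -(-158 - 16) = -1*(-174) = 174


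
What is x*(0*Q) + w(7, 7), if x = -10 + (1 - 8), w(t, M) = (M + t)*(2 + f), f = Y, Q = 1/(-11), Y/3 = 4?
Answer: 196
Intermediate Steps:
Y = 12 (Y = 3*4 = 12)
Q = -1/11 ≈ -0.090909
f = 12
w(t, M) = 14*M + 14*t (w(t, M) = (M + t)*(2 + 12) = (M + t)*14 = 14*M + 14*t)
x = -17 (x = -10 - 7 = -17)
x*(0*Q) + w(7, 7) = -0*(-1)/11 + (14*7 + 14*7) = -17*0 + (98 + 98) = 0 + 196 = 196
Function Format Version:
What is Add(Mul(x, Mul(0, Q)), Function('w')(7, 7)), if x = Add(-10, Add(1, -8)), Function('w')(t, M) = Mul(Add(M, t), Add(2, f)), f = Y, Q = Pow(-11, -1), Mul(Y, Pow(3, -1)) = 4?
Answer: 196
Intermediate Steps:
Y = 12 (Y = Mul(3, 4) = 12)
Q = Rational(-1, 11) ≈ -0.090909
f = 12
Function('w')(t, M) = Add(Mul(14, M), Mul(14, t)) (Function('w')(t, M) = Mul(Add(M, t), Add(2, 12)) = Mul(Add(M, t), 14) = Add(Mul(14, M), Mul(14, t)))
x = -17 (x = Add(-10, -7) = -17)
Add(Mul(x, Mul(0, Q)), Function('w')(7, 7)) = Add(Mul(-17, Mul(0, Rational(-1, 11))), Add(Mul(14, 7), Mul(14, 7))) = Add(Mul(-17, 0), Add(98, 98)) = Add(0, 196) = 196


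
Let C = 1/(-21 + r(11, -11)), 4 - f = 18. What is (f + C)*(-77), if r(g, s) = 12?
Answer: 9779/9 ≈ 1086.6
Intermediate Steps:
f = -14 (f = 4 - 1*18 = 4 - 18 = -14)
C = -⅑ (C = 1/(-21 + 12) = 1/(-9) = -⅑ ≈ -0.11111)
(f + C)*(-77) = (-14 - ⅑)*(-77) = -127/9*(-77) = 9779/9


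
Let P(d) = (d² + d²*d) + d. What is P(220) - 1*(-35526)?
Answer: 10732146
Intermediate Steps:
P(d) = d + d² + d³ (P(d) = (d² + d³) + d = d + d² + d³)
P(220) - 1*(-35526) = 220*(1 + 220 + 220²) - 1*(-35526) = 220*(1 + 220 + 48400) + 35526 = 220*48621 + 35526 = 10696620 + 35526 = 10732146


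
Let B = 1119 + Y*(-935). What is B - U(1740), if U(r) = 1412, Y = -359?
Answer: 335372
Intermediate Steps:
B = 336784 (B = 1119 - 359*(-935) = 1119 + 335665 = 336784)
B - U(1740) = 336784 - 1*1412 = 336784 - 1412 = 335372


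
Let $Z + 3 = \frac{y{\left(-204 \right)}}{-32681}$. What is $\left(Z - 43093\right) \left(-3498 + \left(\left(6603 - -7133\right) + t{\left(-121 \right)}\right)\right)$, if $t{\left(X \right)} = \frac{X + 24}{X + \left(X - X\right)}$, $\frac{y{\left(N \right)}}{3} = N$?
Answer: $- \frac{1744884203520780}{3954401} \approx -4.4125 \cdot 10^{8}$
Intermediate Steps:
$y{\left(N \right)} = 3 N$
$t{\left(X \right)} = \frac{24 + X}{X}$ ($t{\left(X \right)} = \frac{24 + X}{X + 0} = \frac{24 + X}{X}$)
$Z = - \frac{97431}{32681}$ ($Z = -3 + \frac{3 \left(-204\right)}{-32681} = -3 - - \frac{612}{32681} = -3 + \frac{612}{32681} = - \frac{97431}{32681} \approx -2.9813$)
$\left(Z - 43093\right) \left(-3498 + \left(\left(6603 - -7133\right) + t{\left(-121 \right)}\right)\right) = \left(- \frac{97431}{32681} - 43093\right) \left(-3498 + \left(\left(6603 - -7133\right) + \frac{24 - 121}{-121}\right)\right) = - \frac{1408419764 \left(-3498 + \left(\left(6603 + \left(-1260 + 8393\right)\right) - - \frac{97}{121}\right)\right)}{32681} = - \frac{1408419764 \left(-3498 + \left(\left(6603 + 7133\right) + \frac{97}{121}\right)\right)}{32681} = - \frac{1408419764 \left(-3498 + \left(13736 + \frac{97}{121}\right)\right)}{32681} = - \frac{1408419764 \left(-3498 + \frac{1662153}{121}\right)}{32681} = \left(- \frac{1408419764}{32681}\right) \frac{1238895}{121} = - \frac{1744884203520780}{3954401}$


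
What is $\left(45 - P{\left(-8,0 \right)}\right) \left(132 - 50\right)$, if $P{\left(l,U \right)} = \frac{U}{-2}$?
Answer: $3690$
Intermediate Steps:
$P{\left(l,U \right)} = - \frac{U}{2}$ ($P{\left(l,U \right)} = U \left(- \frac{1}{2}\right) = - \frac{U}{2}$)
$\left(45 - P{\left(-8,0 \right)}\right) \left(132 - 50\right) = \left(45 - \left(- \frac{1}{2}\right) 0\right) \left(132 - 50\right) = \left(45 - 0\right) 82 = \left(45 + 0\right) 82 = 45 \cdot 82 = 3690$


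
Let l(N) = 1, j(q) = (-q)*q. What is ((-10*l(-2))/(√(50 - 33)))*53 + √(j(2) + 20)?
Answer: 4 - 530*√17/17 ≈ -124.54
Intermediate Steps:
j(q) = -q²
((-10*l(-2))/(√(50 - 33)))*53 + √(j(2) + 20) = ((-10*1)/(√(50 - 33)))*53 + √(-1*2² + 20) = -10*√17/17*53 + √(-1*4 + 20) = -10*√17/17*53 + √(-4 + 20) = -10*√17/17*53 + √16 = -530*√17/17 + 4 = 4 - 530*√17/17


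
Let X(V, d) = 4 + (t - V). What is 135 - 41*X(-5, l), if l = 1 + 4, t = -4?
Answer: -70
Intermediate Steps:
l = 5
X(V, d) = -V (X(V, d) = 4 + (-4 - V) = -V)
135 - 41*X(-5, l) = 135 - (-41)*(-5) = 135 - 41*5 = 135 - 205 = -70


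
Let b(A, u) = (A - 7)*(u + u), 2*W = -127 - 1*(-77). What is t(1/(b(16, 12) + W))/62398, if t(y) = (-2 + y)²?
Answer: 145161/2276341438 ≈ 6.3769e-5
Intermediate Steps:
W = -25 (W = (-127 - 1*(-77))/2 = (-127 + 77)/2 = (½)*(-50) = -25)
b(A, u) = 2*u*(-7 + A) (b(A, u) = (-7 + A)*(2*u) = 2*u*(-7 + A))
t(1/(b(16, 12) + W))/62398 = (-2 + 1/(2*12*(-7 + 16) - 25))²/62398 = (-2 + 1/(2*12*9 - 25))²*(1/62398) = (-2 + 1/(216 - 25))²*(1/62398) = (-2 + 1/191)²*(1/62398) = (-381/191)²*(1/62398) = (145161/36481)*(1/62398) = 145161/2276341438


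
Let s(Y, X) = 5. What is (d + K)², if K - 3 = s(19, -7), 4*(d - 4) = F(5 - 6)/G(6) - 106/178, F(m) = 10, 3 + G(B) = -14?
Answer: 5017313889/36626704 ≈ 136.99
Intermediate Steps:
G(B) = -17 (G(B) = -3 - 14 = -17)
d = 22417/6052 (d = 4 + (10/(-17) - 106/178)/4 = 4 + (10*(-1/17) - 106*1/178)/4 = 4 + (-10/17 - 53/89)/4 = 4 + (¼)*(-1791/1513) = 4 - 1791/6052 = 22417/6052 ≈ 3.7041)
K = 8 (K = 3 + 5 = 8)
(d + K)² = (22417/6052 + 8)² = (70833/6052)² = 5017313889/36626704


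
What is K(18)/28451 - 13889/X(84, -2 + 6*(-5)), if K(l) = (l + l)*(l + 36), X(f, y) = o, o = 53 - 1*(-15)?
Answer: -23236691/113804 ≈ -204.18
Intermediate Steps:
o = 68 (o = 53 + 15 = 68)
X(f, y) = 68
K(l) = 2*l*(36 + l) (K(l) = (2*l)*(36 + l) = 2*l*(36 + l))
K(18)/28451 - 13889/X(84, -2 + 6*(-5)) = (2*18*(36 + 18))/28451 - 13889/68 = (2*18*54)*(1/28451) - 13889*1/68 = 1944*(1/28451) - 817/4 = 1944/28451 - 817/4 = -23236691/113804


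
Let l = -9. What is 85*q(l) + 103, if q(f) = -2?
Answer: -67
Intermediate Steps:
85*q(l) + 103 = 85*(-2) + 103 = -170 + 103 = -67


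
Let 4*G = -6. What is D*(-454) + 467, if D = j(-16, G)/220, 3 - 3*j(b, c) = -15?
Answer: 25004/55 ≈ 454.62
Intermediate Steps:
G = -3/2 (G = (1/4)*(-6) = -3/2 ≈ -1.5000)
j(b, c) = 6 (j(b, c) = 1 - 1/3*(-15) = 1 + 5 = 6)
D = 3/110 (D = 6/220 = 6*(1/220) = 3/110 ≈ 0.027273)
D*(-454) + 467 = (3/110)*(-454) + 467 = -681/55 + 467 = 25004/55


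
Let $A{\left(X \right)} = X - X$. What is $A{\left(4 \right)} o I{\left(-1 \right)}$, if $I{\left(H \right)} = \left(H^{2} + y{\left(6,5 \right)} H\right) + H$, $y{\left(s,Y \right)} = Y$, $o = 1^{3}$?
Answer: $0$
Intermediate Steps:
$o = 1$
$I{\left(H \right)} = H^{2} + 6 H$ ($I{\left(H \right)} = \left(H^{2} + 5 H\right) + H = H^{2} + 6 H$)
$A{\left(X \right)} = 0$
$A{\left(4 \right)} o I{\left(-1 \right)} = 0 \cdot 1 \left(- (6 - 1)\right) = 0 \left(\left(-1\right) 5\right) = 0 \left(-5\right) = 0$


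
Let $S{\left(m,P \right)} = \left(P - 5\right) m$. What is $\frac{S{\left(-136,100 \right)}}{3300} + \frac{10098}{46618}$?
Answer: $- \frac{1293139}{349635} \approx -3.6985$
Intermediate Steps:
$S{\left(m,P \right)} = m \left(-5 + P\right)$ ($S{\left(m,P \right)} = \left(-5 + P\right) m = m \left(-5 + P\right)$)
$\frac{S{\left(-136,100 \right)}}{3300} + \frac{10098}{46618} = \frac{\left(-136\right) \left(-5 + 100\right)}{3300} + \frac{10098}{46618} = \left(-136\right) 95 \cdot \frac{1}{3300} + 10098 \cdot \frac{1}{46618} = \left(-12920\right) \frac{1}{3300} + \frac{459}{2119} = - \frac{646}{165} + \frac{459}{2119} = - \frac{1293139}{349635}$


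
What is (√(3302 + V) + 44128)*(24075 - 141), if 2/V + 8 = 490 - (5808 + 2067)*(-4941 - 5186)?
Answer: 1056159552 + 47868*√5250311516114779953/79750607 ≈ 1.0575e+9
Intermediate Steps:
V = 2/79750607 (V = 2/(-8 + (490 - (5808 + 2067)*(-4941 - 5186))) = 2/(-8 + (490 - 7875*(-10127))) = 2/(-8 + (490 - 1*(-79750125))) = 2/(-8 + (490 + 79750125)) = 2/(-8 + 79750615) = 2/79750607 ≈ 2.5078e-8)
(√(3302 + V) + 44128)*(24075 - 141) = (√(3302 + 2/79750607) + 44128)*(24075 - 141) = (√(263336504316/79750607) + 44128)*23934 = (2*√5250311516114779953/79750607 + 44128)*23934 = (44128 + 2*√5250311516114779953/79750607)*23934 = 1056159552 + 47868*√5250311516114779953/79750607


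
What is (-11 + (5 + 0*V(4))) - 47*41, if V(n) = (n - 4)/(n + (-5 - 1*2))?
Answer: -1933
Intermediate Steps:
V(n) = (-4 + n)/(-7 + n) (V(n) = (-4 + n)/(n + (-5 - 2)) = (-4 + n)/(n - 7) = (-4 + n)/(-7 + n))
(-11 + (5 + 0*V(4))) - 47*41 = (-11 + (5 + 0*((-4 + 4)/(-7 + 4)))) - 47*41 = (-11 + (5 + 0*(0/(-3)))) - 1927 = (-11 + (5 + 0*(-⅓*0))) - 1927 = (-11 + (5 + 0*0)) - 1927 = (-11 + (5 + 0)) - 1927 = (-11 + 5) - 1927 = -6 - 1927 = -1933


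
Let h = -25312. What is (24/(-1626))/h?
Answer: 1/1714888 ≈ 5.8313e-7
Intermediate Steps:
(24/(-1626))/h = (24/(-1626))/(-25312) = -1/1626*24*(-1/25312) = -4/271*(-1/25312) = 1/1714888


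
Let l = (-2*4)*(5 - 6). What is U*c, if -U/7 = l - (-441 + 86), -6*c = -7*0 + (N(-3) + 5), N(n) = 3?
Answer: 3388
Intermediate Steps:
l = 8 (l = -8*(-1) = 8)
c = -4/3 (c = -(-7*0 + (3 + 5))/6 = -(0 + 8)/6 = -⅙*8 = -4/3 ≈ -1.3333)
U = -2541 (U = -7*(8 - (-441 + 86)) = -7*(8 - 1*(-355)) = -7*(8 + 355) = -7*363 = -2541)
U*c = -2541*(-4/3) = 3388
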